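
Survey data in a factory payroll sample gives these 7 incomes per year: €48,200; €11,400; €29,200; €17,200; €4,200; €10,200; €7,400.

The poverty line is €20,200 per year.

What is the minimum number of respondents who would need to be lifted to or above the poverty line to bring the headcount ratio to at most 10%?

5

Currently q = 5 of N = 7 are below the line (H = 0.714).
A headcount ratio of at most 10% allows at most ⌊0.10 × 7⌋ = 0 poor respondents.
So at least 5 − 0 = 5 must be lifted.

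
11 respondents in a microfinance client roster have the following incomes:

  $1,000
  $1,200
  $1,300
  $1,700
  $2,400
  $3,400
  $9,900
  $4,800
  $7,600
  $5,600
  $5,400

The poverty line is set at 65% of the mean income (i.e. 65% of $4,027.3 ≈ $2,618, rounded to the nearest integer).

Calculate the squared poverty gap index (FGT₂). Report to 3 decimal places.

Below the line: $1,000, $1,200, $1,300, $1,700, $2,400 (q = 5 of N = 11).
Gap ratios (z−y)/z: (2618−1000)/2618 = 0.6180; (2618−1200)/2618 = 0.5416; (2618−1300)/2618 = 0.5034; (2618−1700)/2618 = 0.3506; (2618−2400)/2618 = 0.0833.
Squared: 0.3820; 0.2934; 0.2534; 0.1230; 0.0069.
Sum = 1.058667; P₂ = 1.058667 / 11 = 0.096.

0.096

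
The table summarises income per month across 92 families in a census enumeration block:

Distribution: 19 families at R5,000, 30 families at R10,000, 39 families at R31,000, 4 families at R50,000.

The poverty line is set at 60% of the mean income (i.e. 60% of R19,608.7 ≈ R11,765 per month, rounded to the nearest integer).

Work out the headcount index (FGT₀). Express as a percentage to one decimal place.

53.3%

49 of the 92 families have income below R11,765.
H = 49/92 = 53.3%.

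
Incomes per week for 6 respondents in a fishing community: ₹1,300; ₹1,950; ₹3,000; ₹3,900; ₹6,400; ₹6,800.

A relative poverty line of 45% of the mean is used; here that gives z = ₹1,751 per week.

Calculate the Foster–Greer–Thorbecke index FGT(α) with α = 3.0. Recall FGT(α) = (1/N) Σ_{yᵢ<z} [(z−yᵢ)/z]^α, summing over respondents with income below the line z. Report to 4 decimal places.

Below z: ₹1,300 (q = 1 of N = 6).
Shortfall ratios: (1751−1300)/1751 = 0.2576.
Raised to α = 3.0: 0.01709.
Sum = 0.017087; FGT(3.0) = 0.017087 / 6 = 0.0028.

0.0028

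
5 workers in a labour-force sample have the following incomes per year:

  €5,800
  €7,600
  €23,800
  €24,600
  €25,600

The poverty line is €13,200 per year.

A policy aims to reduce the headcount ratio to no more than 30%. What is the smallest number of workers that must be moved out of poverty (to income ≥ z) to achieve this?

2 of the 5 workers are poor, so H = 2/5 = 0.400.
A headcount ratio of at most 30% allows at most ⌊0.30 × 5⌋ = 1 poor workers.
So at least 2 − 1 = 1 must be lifted.

1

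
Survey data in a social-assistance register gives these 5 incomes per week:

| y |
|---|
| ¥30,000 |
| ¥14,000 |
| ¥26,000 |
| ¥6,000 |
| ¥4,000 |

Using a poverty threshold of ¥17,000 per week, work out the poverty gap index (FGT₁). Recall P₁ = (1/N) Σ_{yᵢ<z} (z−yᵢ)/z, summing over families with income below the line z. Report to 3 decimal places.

Below the line: ¥4,000, ¥6,000, ¥14,000 (q = 3 of N = 5).
Gap ratios (z−y)/z: (17000−4000)/17000 = 0.7647; (17000−6000)/17000 = 0.6471; (17000−14000)/17000 = 0.1765.
Σ = 1.588235. Dividing by the full population N = 5 gives P₁ = 0.318.

0.318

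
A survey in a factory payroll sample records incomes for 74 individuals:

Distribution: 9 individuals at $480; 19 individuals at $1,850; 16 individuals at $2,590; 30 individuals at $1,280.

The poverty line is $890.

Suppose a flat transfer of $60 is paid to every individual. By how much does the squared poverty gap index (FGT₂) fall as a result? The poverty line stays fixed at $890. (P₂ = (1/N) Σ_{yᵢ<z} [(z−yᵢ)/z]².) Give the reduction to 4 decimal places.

Before: below the line — 9×$480; squared poverty gap index (FGT₂) = 0.025811.
After the $60 transfer: below the line — 9×$540; squared poverty gap index (FGT₂) = 0.018809.
Reduction = 0.025811 − 0.018809 = 0.0070.

0.0070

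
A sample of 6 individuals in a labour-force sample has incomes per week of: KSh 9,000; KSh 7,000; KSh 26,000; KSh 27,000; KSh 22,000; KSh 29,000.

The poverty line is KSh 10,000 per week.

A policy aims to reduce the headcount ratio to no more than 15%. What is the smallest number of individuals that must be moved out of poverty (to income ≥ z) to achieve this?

2

Currently q = 2 of N = 6 are below the line (H = 0.333).
A headcount ratio of at most 15% allows at most ⌊0.15 × 6⌋ = 0 poor individuals.
So at least 2 − 0 = 2 must be lifted.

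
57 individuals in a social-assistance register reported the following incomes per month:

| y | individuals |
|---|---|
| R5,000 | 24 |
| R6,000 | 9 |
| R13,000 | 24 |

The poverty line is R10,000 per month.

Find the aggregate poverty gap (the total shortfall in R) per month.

R156,000

Below the line: 24×R5,000, 9×R6,000 (q = 33 of N = 57).
Individual gaps: 24×(10000−5000) = 120000; 9×(10000−6000) = 36000.
Aggregate gap = R156,000.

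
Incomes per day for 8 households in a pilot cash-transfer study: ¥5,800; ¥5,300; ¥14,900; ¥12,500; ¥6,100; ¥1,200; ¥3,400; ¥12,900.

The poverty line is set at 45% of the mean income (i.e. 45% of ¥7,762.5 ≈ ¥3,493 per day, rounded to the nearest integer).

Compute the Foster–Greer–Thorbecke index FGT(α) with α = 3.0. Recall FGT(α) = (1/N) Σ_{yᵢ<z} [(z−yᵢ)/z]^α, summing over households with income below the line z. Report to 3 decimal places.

Poor units: ¥1,200, ¥3,400 (q = 2 of N = 8).
Gap ratios (z−y)/z: (3493−1200)/3493 = 0.6565; (3493−3400)/3493 = 0.0266.
Raised to α = 3.0: 0.28289; 0.00002.
Sum = 0.282908; FGT(3.0) = 0.282908 / 8 = 0.035.

0.035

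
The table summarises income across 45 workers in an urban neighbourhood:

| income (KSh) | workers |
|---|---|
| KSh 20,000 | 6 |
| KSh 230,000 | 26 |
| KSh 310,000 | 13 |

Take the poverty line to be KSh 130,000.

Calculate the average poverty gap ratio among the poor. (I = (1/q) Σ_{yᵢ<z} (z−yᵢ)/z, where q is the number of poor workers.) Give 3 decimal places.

Below z: 6×KSh 20,000 (q = 6 of N = 45).
Shortfall ratios (z−y)/z: 0.8462 (×6); sum = 5.076923.
I averages over the q = 6 poor units only: 5.076923 / 6 = 0.846.

0.846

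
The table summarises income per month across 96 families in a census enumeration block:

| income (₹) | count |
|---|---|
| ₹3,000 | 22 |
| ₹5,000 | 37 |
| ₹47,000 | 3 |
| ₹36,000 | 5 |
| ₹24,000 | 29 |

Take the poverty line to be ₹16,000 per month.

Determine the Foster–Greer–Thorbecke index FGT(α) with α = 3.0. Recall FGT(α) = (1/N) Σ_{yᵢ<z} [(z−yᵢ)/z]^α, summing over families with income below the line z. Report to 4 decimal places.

Poor units: 22×₹3,000, 37×₹5,000 (q = 59 of N = 96).
Gap ratios (z−y)/z: (16000−3000)/16000 = 0.8125 (×22); (16000−5000)/16000 = 0.6875 (×37).
Raised to α = 3.0: 0.53638 (×22); 0.32495 (×37).
Sum = 23.823486; FGT(3.0) = 23.823486 / 96 = 0.2482.

0.2482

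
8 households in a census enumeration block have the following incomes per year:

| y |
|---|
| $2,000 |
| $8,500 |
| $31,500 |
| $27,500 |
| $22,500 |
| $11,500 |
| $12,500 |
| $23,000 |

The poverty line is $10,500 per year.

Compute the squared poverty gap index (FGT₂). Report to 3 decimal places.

0.086

Below the line: $2,000, $8,500 (q = 2 of N = 8).
Gap ratios (z−y)/z: (10500−2000)/10500 = 0.8095; (10500−8500)/10500 = 0.1905.
Squared: 0.6553; 0.0363.
Sum = 0.691610; P₂ = 0.691610 / 8 = 0.086.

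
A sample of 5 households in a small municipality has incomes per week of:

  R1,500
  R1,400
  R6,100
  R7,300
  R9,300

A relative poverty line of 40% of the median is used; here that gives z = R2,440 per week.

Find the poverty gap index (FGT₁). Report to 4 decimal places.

Below the line: R1,400, R1,500 (q = 2 of N = 5).
Normalized shortfalls: (2440−1400)/2440 = 0.4262; (2440−1500)/2440 = 0.3852.
Sum of shortfalls = 0.811475; P₁ averages over all N: 0.811475 / 5 = 0.1623.

0.1623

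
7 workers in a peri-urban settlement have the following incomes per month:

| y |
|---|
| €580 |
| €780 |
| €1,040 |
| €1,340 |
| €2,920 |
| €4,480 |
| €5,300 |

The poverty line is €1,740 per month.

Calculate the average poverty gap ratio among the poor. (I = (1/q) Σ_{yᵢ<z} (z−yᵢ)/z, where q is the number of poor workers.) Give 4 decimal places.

0.4626

Poor units: €580, €780, €1,040, €1,340 (q = 4 of N = 7).
Relative gaps: 0.6667, 0.5517, 0.4023, 0.2299; sum = 1.850575.
I averages over the q = 4 poor units only: 1.850575 / 4 = 0.4626.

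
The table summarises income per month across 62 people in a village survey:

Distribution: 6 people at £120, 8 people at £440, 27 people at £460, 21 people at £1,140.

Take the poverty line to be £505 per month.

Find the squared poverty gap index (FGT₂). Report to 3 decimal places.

0.062

Incomes under z: 6×£120, 8×£440, 27×£460 (q = 41 of N = 62).
Relative gaps: (505−120)/505 = 0.7624 (×6); (505−440)/505 = 0.1287 (×8); (505−460)/505 = 0.0891 (×27).
Squared: 0.5812 (×6); 0.0166 (×8); 0.0079 (×27).
Sum = 3.834232; P₂ = 3.834232 / 62 = 0.062.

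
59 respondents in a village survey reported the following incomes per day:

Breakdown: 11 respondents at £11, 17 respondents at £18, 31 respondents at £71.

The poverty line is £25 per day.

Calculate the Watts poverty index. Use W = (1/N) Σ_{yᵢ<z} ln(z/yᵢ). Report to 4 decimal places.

Below the line: 11×£11, 17×£18 (q = 28 of N = 59).
Log gaps: ln(25/11) = 0.8210 (×11); ln(25/18) = 0.3285 (×17).
W = 14.615355 / 59 = 0.2477.

0.2477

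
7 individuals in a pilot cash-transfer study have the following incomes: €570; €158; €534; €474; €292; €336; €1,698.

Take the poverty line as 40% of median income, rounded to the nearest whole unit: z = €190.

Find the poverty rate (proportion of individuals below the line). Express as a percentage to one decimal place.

1 of the 7 individuals have income below €190.
H = 1/7 = 14.3%.

14.3%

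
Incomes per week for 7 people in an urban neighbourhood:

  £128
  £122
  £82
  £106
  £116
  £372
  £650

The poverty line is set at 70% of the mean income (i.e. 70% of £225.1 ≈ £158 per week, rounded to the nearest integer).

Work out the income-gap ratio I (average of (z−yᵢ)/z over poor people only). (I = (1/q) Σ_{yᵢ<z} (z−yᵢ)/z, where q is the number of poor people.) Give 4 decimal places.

0.2987

Below the line: £82, £106, £116, £122, £128 (q = 5 of N = 7).
Shortfall ratios (z−y)/z: 0.4810, 0.3291, 0.2658, 0.2278, 0.1899; sum = 1.493671.
The income-gap ratio divides by q (the poor only): 1.493671 / 5 = 0.2987.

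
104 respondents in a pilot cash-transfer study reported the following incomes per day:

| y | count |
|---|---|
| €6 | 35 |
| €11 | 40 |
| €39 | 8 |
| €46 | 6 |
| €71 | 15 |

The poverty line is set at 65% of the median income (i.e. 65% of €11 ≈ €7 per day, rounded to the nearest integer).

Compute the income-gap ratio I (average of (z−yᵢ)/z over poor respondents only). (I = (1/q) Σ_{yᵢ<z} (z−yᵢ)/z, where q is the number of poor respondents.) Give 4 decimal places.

0.1429

Incomes under z: 35×€6 (q = 35 of N = 104).
Relative gaps: 0.1429 (×35); sum = 5.000000.
I averages over the q = 35 poor units only: 5.000000 / 35 = 0.1429.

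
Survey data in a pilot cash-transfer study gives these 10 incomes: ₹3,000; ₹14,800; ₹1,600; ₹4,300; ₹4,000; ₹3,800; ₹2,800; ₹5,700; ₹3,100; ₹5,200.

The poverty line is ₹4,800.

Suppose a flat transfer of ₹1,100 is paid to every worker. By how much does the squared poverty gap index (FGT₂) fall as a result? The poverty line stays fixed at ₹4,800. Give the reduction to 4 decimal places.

0.0703

Before: below the line — ₹1,600, ₹2,800, ₹3,000, ₹3,100, ₹3,800, ₹4,000, ₹4,300; squared poverty gap index (FGT₂) = 0.096615.
After the ₹1,100 transfer: below the line — ₹2,700, ₹3,900, ₹4,100, ₹4,200; squared poverty gap index (FGT₂) = 0.026345.
Reduction = 0.096615 − 0.026345 = 0.0703.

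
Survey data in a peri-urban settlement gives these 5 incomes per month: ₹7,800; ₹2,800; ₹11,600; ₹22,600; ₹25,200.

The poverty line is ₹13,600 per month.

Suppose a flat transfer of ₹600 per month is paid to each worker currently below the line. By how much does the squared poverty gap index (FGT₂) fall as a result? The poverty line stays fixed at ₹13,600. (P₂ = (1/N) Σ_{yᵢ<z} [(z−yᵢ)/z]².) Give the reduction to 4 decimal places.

0.0230

Before: below the line — ₹2,800, ₹7,800, ₹11,600; squared poverty gap index (FGT₂) = 0.166825.
After the ₹600 transfer: below the line — ₹3,400, ₹8,400, ₹12,200; squared poverty gap index (FGT₂) = 0.143858.
Reduction = 0.166825 − 0.143858 = 0.0230.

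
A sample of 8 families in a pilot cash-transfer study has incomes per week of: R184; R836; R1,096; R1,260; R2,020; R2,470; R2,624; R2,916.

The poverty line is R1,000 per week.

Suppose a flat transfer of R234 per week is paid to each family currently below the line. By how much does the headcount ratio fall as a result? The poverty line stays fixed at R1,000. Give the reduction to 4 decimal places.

0.1250

Before: below the line — R184, R836; headcount ratio = 0.250000.
After the R234 transfer: below the line — R418; headcount ratio = 0.125000.
Reduction = 0.250000 − 0.125000 = 0.1250.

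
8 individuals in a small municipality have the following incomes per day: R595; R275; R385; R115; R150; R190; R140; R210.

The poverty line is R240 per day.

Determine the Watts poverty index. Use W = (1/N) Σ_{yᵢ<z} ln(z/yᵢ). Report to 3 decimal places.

Below z: R115, R140, R150, R190, R210 (q = 5 of N = 8).
Log gaps: ln(240/115) = 0.7357; ln(240/140) = 0.5390; ln(240/150) = 0.4700; ln(240/190) = 0.2336; ln(240/210) = 0.1335.
W = 2.111853 / 8 = 0.264.

0.264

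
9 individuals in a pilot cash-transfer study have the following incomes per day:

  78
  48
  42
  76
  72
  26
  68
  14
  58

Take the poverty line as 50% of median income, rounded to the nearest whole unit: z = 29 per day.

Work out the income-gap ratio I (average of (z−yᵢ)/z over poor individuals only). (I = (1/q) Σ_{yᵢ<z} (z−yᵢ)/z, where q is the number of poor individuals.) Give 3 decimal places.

0.310

Below z: 14, 26 (q = 2 of N = 9).
Relative gaps: 0.5172, 0.1034; sum = 0.620690.
The income-gap ratio divides by q (the poor only): 0.620690 / 2 = 0.310.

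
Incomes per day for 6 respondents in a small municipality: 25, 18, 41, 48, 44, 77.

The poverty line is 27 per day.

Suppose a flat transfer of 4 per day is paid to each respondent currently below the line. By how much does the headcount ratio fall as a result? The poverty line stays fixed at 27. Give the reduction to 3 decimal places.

0.167

Before: below the line — 18, 25; headcount ratio = 0.33333.
After the 4 transfer: below the line — 22; headcount ratio = 0.16667.
Reduction = 0.33333 − 0.16667 = 0.167.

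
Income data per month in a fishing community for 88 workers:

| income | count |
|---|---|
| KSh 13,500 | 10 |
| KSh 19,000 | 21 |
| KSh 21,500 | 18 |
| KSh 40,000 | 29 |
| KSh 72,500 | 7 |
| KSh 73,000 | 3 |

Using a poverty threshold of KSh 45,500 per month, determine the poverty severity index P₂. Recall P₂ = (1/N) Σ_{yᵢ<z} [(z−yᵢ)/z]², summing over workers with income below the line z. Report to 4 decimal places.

Below the line: 10×KSh 13,500, 21×KSh 19,000, 18×KSh 21,500, 29×KSh 40,000 (q = 78 of N = 88).
Relative gaps: (45500−13500)/45500 = 0.7033 (×10); (45500−19000)/45500 = 0.5824 (×21); (45500−21500)/45500 = 0.5275 (×18); (45500−40000)/45500 = 0.1209 (×29).
Squared: 0.4946 (×10); 0.3392 (×21); 0.2782 (×18); 0.0146 (×29).
Sum = 17.501509; P₂ = 17.501509 / 88 = 0.1989.

0.1989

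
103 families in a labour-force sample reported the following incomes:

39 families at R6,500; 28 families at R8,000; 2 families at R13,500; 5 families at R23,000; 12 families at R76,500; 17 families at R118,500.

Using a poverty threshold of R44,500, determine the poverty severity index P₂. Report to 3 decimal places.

0.480

Below the line: 39×R6,500, 28×R8,000, 2×R13,500, 5×R23,000 (q = 74 of N = 103).
Normalized shortfalls: (44500−6500)/44500 = 0.8539 (×39); (44500−8000)/44500 = 0.8202 (×28); (44500−13500)/44500 = 0.6966 (×2); (44500−23000)/44500 = 0.4831 (×5).
Squared: 0.7292 (×39); 0.6728 (×28); 0.4853 (×2); 0.2334 (×5).
Sum = 49.414089; P₂ = 49.414089 / 103 = 0.480.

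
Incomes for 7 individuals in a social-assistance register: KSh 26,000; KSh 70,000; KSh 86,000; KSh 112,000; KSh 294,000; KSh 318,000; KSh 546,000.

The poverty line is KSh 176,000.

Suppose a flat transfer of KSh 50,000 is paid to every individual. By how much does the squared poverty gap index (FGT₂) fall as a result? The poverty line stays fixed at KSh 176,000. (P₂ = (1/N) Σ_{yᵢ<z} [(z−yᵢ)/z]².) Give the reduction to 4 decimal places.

0.1430

Before: below the line — KSh 26,000, KSh 70,000, KSh 86,000, KSh 112,000; squared poverty gap index (FGT₂) = 0.211832.
After the KSh 50,000 transfer: below the line — KSh 76,000, KSh 120,000, KSh 136,000, KSh 162,000; squared poverty gap index (FGT₂) = 0.068864.
Reduction = 0.211832 − 0.068864 = 0.1430.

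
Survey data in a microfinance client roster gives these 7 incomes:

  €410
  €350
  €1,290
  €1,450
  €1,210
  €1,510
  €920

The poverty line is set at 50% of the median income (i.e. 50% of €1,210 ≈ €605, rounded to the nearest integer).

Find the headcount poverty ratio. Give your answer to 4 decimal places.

0.2857

2 of the 7 respondents have income below €605.
H = 2/7 = 0.2857.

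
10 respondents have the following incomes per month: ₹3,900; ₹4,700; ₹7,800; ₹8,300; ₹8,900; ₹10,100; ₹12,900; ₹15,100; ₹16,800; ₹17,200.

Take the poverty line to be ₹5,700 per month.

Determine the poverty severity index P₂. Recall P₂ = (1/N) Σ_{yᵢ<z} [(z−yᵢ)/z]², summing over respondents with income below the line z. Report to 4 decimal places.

0.0131

Incomes under z: ₹3,900, ₹4,700 (q = 2 of N = 10).
Relative gaps: (5700−3900)/5700 = 0.3158; (5700−4700)/5700 = 0.1754.
Squared: 0.0997; 0.0308.
Sum = 0.130502; P₂ = 0.130502 / 10 = 0.0131.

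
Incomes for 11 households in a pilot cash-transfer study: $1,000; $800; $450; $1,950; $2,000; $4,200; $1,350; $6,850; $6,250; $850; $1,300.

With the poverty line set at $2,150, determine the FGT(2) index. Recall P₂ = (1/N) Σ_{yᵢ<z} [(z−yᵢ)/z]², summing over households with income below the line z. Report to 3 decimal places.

0.180

Poor units: $450, $800, $850, $1,000, $1,300, $1,350, $1,950, $2,000 (q = 8 of N = 11).
Gap ratios (z−y)/z: (2150−450)/2150 = 0.7907; (2150−800)/2150 = 0.6279; (2150−850)/2150 = 0.6047; (2150−1000)/2150 = 0.5349; (2150−1300)/2150 = 0.3953; (2150−1350)/2150 = 0.3721; (2150−1950)/2150 = 0.0930; (2150−2000)/2150 = 0.0698.
Squared: 0.6252; 0.3943; 0.3656; 0.2861; 0.1563; 0.1385; 0.0087; 0.0049.
Sum = 1.979448; P₂ = 1.979448 / 11 = 0.180.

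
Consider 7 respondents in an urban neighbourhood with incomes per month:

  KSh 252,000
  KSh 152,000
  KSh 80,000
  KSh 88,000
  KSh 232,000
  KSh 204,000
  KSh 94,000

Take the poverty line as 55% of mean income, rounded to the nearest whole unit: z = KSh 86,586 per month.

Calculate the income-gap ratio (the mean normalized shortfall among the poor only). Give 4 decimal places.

Below the line: KSh 80,000 (q = 1 of N = 7).
Shortfall ratios (z−y)/z: 0.0761; sum = 0.076063.
I averages over the q = 1 poor units only: 0.076063 / 1 = 0.0761.

0.0761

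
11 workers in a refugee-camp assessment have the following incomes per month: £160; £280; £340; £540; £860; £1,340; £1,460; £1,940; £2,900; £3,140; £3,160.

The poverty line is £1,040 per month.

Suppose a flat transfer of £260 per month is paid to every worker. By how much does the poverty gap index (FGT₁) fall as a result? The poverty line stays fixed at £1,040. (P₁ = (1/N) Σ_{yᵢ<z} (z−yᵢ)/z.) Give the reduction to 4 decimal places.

0.1066

Before: below the line — £160, £280, £340, £540, £860; poverty gap index (FGT₁) = 0.263986.
After the £260 transfer: below the line — £420, £540, £600, £800; poverty gap index (FGT₁) = 0.157343.
Reduction = 0.263986 − 0.157343 = 0.1066.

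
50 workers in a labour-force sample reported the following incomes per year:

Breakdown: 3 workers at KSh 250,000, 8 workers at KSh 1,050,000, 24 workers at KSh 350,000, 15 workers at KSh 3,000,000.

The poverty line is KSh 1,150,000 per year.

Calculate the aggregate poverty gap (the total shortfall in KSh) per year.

Below z: 3×KSh 250,000, 24×KSh 350,000, 8×KSh 1,050,000 (q = 35 of N = 50).
Individual gaps: 3×(1150000−250000) = 2700000; 24×(1150000−350000) = 19200000; 8×(1150000−1050000) = 800000.
Aggregate gap = KSh 22,700,000.

KSh 22,700,000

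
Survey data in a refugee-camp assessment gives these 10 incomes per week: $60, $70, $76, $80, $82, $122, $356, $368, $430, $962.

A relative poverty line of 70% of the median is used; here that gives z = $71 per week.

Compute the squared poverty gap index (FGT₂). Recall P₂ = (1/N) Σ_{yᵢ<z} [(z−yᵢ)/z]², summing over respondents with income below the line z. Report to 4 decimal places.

Below z: $60, $70 (q = 2 of N = 10).
Relative gaps: (71−60)/71 = 0.1549; (71−70)/71 = 0.0141.
Squared: 0.0240; 0.0002.
Sum = 0.024202; P₂ = 0.024202 / 10 = 0.0024.

0.0024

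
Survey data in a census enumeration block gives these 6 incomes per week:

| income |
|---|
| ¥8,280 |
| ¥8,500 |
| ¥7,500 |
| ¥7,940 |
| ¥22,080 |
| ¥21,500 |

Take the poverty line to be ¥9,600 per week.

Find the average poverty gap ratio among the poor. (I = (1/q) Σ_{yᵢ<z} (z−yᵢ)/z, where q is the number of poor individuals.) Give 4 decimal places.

0.1609

Poor units: ¥7,500, ¥7,940, ¥8,280, ¥8,500 (q = 4 of N = 6).
Relative gaps: 0.2188, 0.1729, 0.1375, 0.1146; sum = 0.643750.
The income-gap ratio divides by q (the poor only): 0.643750 / 4 = 0.1609.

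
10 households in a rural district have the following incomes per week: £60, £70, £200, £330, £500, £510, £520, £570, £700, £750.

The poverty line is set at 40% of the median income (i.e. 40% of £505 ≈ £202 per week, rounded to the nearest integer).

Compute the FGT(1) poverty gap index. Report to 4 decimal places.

0.1366

Below the line: £60, £70, £200 (q = 3 of N = 10).
Shortfall ratios: (202−60)/202 = 0.7030; (202−70)/202 = 0.6535; (202−200)/202 = 0.0099.
Sum of shortfalls = 1.366337; P₁ averages over all N: 1.366337 / 10 = 0.1366.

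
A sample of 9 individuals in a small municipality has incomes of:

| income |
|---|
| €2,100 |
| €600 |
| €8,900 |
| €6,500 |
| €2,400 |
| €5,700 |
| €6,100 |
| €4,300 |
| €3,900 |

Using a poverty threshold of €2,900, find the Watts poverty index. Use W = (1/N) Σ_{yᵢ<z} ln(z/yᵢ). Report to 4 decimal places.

0.2320

Below z: €600, €2,100, €2,400 (q = 3 of N = 9).
ln(z/y) terms: ln(2900/600) = 1.5755; ln(2900/2100) = 0.3228; ln(2900/2400) = 0.1892.
W = 2.087552 / 9 = 0.2320.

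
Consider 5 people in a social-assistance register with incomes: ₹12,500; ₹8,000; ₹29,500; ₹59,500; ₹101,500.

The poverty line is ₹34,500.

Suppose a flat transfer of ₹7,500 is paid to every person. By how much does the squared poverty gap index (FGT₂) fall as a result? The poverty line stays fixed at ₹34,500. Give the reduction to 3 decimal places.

Before: below the line — ₹8,000, ₹12,500, ₹29,500; squared poverty gap index (FGT₂) = 0.20353.
After the ₹7,500 transfer: below the line — ₹15,500, ₹20,000; squared poverty gap index (FGT₂) = 0.09599.
Reduction = 0.20353 − 0.09599 = 0.108.

0.108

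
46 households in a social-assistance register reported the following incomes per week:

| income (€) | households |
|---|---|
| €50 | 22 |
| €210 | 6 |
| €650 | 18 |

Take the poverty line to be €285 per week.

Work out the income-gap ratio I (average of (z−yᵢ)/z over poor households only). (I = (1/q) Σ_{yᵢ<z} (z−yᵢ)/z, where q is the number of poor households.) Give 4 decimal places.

Below the line: 22×€50, 6×€210 (q = 28 of N = 46).
Shortfall ratios (z−y)/z: 0.8246 (×22), 0.2632 (×6); sum = 19.719298.
The income-gap ratio divides by q (the poor only): 19.719298 / 28 = 0.7043.

0.7043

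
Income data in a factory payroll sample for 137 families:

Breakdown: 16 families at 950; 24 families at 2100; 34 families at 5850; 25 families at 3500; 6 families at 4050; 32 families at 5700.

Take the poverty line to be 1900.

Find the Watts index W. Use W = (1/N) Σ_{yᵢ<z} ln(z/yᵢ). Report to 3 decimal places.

Poor units: 16×950 (q = 16 of N = 137).
ln(z/y) terms: ln(1900/950) = 0.6931 (×16).
W = 11.090355 / 137 = 0.081.

0.081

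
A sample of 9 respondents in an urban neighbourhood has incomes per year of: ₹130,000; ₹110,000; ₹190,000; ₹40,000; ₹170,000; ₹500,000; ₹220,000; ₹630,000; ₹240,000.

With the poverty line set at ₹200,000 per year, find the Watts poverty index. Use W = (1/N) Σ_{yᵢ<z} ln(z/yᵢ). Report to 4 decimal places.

Poor units: ₹40,000, ₹110,000, ₹130,000, ₹170,000, ₹190,000 (q = 5 of N = 9).
Log gaps: ln(200000/40000) = 1.6094; ln(200000/110000) = 0.5978; ln(200000/130000) = 0.4308; ln(200000/170000) = 0.1625; ln(200000/190000) = 0.0513.
W = 2.851870 / 9 = 0.3169.

0.3169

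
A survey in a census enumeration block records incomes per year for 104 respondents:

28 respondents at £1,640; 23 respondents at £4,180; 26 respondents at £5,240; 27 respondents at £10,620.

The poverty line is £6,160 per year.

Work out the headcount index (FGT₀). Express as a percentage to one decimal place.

77 of the 104 respondents have income below £6,160.
H = 77/104 = 74.0%.

74.0%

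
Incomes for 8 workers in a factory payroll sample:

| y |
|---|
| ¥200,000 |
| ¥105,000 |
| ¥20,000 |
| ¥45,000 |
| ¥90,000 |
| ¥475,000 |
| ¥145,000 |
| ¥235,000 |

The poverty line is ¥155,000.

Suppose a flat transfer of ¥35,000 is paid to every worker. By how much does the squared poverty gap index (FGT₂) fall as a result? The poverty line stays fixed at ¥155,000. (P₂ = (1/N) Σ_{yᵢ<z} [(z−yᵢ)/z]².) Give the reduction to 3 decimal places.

Before: below the line — ¥20,000, ¥45,000, ¥90,000, ¥105,000, ¥145,000; squared poverty gap index (FGT₂) = 0.19329.
After the ¥35,000 transfer: below the line — ¥55,000, ¥80,000, ¥125,000, ¥140,000; squared poverty gap index (FGT₂) = 0.08715.
Reduction = 0.19329 − 0.08715 = 0.106.

0.106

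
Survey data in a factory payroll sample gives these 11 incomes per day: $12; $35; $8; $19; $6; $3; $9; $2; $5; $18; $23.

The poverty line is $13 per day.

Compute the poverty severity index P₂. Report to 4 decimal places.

0.2023

Below the line: $2, $3, $5, $6, $8, $9, $12 (q = 7 of N = 11).
Normalized shortfalls: (13−2)/13 = 0.8462; (13−3)/13 = 0.7692; (13−5)/13 = 0.6154; (13−6)/13 = 0.5385; (13−8)/13 = 0.3846; (13−9)/13 = 0.3077; (13−12)/13 = 0.0769.
Squared: 0.7160; 0.5917; 0.3787; 0.2899; 0.1479; 0.0947; 0.0059.
Sum = 2.224852; P₂ = 2.224852 / 11 = 0.2023.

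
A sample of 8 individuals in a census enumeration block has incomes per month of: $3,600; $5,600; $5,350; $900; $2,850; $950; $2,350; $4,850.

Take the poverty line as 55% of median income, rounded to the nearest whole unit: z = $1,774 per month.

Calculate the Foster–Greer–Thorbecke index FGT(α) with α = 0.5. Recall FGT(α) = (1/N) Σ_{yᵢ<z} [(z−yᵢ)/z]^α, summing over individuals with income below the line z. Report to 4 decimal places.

Incomes under z: $900, $950 (q = 2 of N = 8).
Normalized shortfalls: (1774−900)/1774 = 0.4927; (1774−950)/1774 = 0.4645.
Raised to α = 0.5: 0.70191; 0.68153.
Sum = 1.383439; FGT(0.5) = 1.383439 / 8 = 0.1729.

0.1729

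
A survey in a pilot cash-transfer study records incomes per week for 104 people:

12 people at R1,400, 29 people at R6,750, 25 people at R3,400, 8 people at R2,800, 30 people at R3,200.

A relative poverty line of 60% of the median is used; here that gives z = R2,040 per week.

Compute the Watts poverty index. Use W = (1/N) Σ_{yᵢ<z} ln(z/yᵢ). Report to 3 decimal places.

Below z: 12×R1,400 (q = 12 of N = 104).
Log gaps: ln(2040/1400) = 0.3765 (×12).
W = 4.517731 / 104 = 0.043.

0.043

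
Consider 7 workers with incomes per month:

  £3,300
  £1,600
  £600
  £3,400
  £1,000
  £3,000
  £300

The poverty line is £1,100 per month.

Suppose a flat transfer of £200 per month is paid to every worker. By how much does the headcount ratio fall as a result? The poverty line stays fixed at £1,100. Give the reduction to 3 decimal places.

0.143

Before: below the line — £300, £600, £1,000; headcount ratio = 0.42857.
After the £200 transfer: below the line — £500, £800; headcount ratio = 0.28571.
Reduction = 0.42857 − 0.28571 = 0.143.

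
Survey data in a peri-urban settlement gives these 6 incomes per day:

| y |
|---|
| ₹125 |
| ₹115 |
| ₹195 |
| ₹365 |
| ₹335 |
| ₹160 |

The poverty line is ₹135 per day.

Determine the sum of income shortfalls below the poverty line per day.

₹30

Incomes under z: ₹115, ₹125 (q = 2 of N = 6).
Individual gaps: 135−115 = 20; 135−125 = 10.
Aggregate gap = ₹30.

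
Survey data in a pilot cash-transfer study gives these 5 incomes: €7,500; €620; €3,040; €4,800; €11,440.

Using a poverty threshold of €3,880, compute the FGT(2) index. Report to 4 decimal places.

Below z: €620, €3,040 (q = 2 of N = 5).
Shortfall ratios: (3880−620)/3880 = 0.8402; (3880−3040)/3880 = 0.2165.
Squared: 0.7059; 0.0469.
Sum = 0.752816; P₂ = 0.752816 / 5 = 0.1506.

0.1506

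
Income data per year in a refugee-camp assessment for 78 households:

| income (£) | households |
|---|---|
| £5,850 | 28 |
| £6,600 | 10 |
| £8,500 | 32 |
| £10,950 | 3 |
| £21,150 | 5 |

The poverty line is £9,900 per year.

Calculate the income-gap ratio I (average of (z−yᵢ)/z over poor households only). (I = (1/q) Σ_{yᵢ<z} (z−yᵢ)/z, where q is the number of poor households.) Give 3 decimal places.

0.276

Poor units: 28×£5,850, 10×£6,600, 32×£8,500 (q = 70 of N = 78).
Relative gaps: 0.4091 (×28), 0.3333 (×10), 0.1414 (×32); sum = 19.313131.
The income-gap ratio divides by q (the poor only): 19.313131 / 70 = 0.276.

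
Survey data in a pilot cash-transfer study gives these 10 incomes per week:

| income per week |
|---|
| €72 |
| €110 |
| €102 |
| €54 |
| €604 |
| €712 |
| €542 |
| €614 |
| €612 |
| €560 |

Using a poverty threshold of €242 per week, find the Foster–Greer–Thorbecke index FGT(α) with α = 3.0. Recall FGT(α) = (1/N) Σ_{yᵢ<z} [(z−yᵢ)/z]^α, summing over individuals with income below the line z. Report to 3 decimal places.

Below z: €54, €72, €102, €110 (q = 4 of N = 10).
Shortfall ratios: (242−54)/242 = 0.7769; (242−72)/242 = 0.7025; (242−102)/242 = 0.5785; (242−110)/242 = 0.5455.
Raised to α = 3.0: 0.46884; 0.34666; 0.19361; 0.16228.
Sum = 1.171399; FGT(3.0) = 1.171399 / 10 = 0.117.

0.117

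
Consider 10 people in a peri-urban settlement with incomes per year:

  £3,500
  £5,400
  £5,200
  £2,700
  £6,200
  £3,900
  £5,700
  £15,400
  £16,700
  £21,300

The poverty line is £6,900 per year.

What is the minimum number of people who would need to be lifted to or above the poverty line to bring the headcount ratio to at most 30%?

7 of the 10 people are poor, so H = 7/10 = 0.700.
A headcount ratio of at most 30% allows at most ⌊0.30 × 10⌋ = 3 poor people.
So at least 7 − 3 = 4 must be lifted.

4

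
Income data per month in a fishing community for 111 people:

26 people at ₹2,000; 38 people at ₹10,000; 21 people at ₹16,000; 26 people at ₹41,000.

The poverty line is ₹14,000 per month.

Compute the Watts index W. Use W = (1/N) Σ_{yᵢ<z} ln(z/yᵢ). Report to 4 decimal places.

0.5710

Poor units: 26×₹2,000, 38×₹10,000 (q = 64 of N = 111).
Log shortfalls: ln(14000/2000) = 1.9459 (×26); ln(14000/10000) = 0.3365 (×38).
W = 63.379609 / 111 = 0.5710.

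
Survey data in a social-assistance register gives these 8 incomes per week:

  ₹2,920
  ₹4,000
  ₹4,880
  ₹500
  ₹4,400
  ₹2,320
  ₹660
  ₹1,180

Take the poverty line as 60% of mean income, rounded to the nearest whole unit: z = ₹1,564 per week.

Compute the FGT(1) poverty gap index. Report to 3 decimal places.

Below the line: ₹500, ₹660, ₹1,180 (q = 3 of N = 8).
Gap ratios (z−y)/z: (1564−500)/1564 = 0.6803; (1564−660)/1564 = 0.5780; (1564−1180)/1564 = 0.2455.
Sum of shortfalls = 1.503836; P₁ averages over all N: 1.503836 / 8 = 0.188.

0.188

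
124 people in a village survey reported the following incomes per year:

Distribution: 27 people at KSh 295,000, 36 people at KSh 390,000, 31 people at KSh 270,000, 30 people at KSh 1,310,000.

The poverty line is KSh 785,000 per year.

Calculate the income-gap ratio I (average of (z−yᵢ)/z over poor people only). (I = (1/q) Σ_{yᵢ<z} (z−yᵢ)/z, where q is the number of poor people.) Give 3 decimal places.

0.588

Below the line: 31×KSh 270,000, 27×KSh 295,000, 36×KSh 390,000 (q = 94 of N = 124).
Shortfall ratios (z−y)/z: 0.6561 (×31), 0.6242 (×27), 0.5032 (×36); sum = 55.305732.
The income-gap ratio divides by q (the poor only): 55.305732 / 94 = 0.588.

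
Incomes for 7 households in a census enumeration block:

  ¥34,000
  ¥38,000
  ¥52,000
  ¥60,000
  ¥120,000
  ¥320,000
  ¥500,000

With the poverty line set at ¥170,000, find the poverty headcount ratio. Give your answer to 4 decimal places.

5 of the 7 households have income below ¥170,000.
H = 5/7 = 0.7143.

0.7143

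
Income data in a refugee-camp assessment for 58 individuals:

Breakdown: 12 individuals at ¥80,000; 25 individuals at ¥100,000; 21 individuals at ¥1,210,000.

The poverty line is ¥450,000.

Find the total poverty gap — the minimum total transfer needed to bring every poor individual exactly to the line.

¥13,190,000

Below the line: 12×¥80,000, 25×¥100,000 (q = 37 of N = 58).
Individual gaps: 12×(450000−80000) = 4440000; 25×(450000−100000) = 8750000.
Aggregate gap = ¥13,190,000.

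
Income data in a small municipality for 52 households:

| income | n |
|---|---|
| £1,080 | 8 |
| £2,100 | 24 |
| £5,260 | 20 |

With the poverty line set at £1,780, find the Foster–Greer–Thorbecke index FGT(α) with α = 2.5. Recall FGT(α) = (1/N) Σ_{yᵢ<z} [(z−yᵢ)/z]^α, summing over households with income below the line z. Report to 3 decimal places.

Poor units: 8×£1,080 (q = 8 of N = 52).
Gap ratios (z−y)/z: (1780−1080)/1780 = 0.3933 (×8).
Raised to α = 2.5: 0.09698 (×8).
Sum = 0.775863; FGT(2.5) = 0.775863 / 52 = 0.015.

0.015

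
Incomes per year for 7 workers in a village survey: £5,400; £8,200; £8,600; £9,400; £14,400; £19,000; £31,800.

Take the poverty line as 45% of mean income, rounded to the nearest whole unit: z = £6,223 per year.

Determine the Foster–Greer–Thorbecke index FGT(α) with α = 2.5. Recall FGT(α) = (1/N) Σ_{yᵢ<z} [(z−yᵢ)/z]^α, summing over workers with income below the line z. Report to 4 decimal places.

Below the line: £5,400 (q = 1 of N = 7).
Shortfall ratios: (6223−5400)/6223 = 0.1323.
Raised to α = 2.5: 0.00636.
Sum = 0.006361; FGT(2.5) = 0.006361 / 7 = 0.0009.

0.0009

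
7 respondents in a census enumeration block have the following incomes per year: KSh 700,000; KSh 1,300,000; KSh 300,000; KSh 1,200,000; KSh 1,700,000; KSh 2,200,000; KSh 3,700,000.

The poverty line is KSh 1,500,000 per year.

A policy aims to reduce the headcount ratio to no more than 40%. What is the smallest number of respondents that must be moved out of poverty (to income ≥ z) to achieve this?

2

4 of the 7 respondents are poor, so H = 4/7 = 0.571.
A headcount ratio of at most 40% allows at most ⌊0.40 × 7⌋ = 2 poor respondents.
So at least 4 − 2 = 2 must be lifted.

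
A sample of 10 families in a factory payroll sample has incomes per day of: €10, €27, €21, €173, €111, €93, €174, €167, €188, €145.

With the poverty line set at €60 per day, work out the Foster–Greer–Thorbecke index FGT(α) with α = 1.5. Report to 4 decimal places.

Incomes under z: €10, €21, €27 (q = 3 of N = 10).
Normalized shortfalls: (60−10)/60 = 0.8333; (60−21)/60 = 0.6500; (60−27)/60 = 0.5500.
Raised to α = 1.5: 0.76073; 0.52405; 0.40789.
Sum = 1.692663; FGT(1.5) = 1.692663 / 10 = 0.1693.

0.1693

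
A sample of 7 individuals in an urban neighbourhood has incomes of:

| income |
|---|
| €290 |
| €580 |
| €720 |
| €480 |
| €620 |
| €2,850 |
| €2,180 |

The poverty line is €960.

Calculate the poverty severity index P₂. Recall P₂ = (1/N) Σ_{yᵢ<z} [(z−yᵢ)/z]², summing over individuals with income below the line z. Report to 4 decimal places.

0.1545

Incomes under z: €290, €480, €580, €620, €720 (q = 5 of N = 7).
Relative gaps: (960−290)/960 = 0.6979; (960−480)/960 = 0.5000; (960−580)/960 = 0.3958; (960−620)/960 = 0.3542; (960−720)/960 = 0.2500.
Squared: 0.4871; 0.2500; 0.1567; 0.1254; 0.0625.
Sum = 1.081706; P₂ = 1.081706 / 7 = 0.1545.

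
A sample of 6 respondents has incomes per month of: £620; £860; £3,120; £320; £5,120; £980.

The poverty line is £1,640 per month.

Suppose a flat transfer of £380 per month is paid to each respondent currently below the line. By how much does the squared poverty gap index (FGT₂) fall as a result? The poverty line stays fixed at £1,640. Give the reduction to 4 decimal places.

0.1422

Before: below the line — £320, £620, £860, £980; squared poverty gap index (FGT₂) = 0.237136.
After the £380 transfer: below the line — £700, £1,000, £1,240, £1,360; squared poverty gap index (FGT₂) = 0.094909.
Reduction = 0.237136 − 0.094909 = 0.1422.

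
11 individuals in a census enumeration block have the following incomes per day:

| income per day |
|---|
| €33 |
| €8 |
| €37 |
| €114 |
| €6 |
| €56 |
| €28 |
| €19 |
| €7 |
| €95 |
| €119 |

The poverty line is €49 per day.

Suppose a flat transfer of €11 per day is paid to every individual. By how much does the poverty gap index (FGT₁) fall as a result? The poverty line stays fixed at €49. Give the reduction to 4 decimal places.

Before: below the line — €6, €7, €8, €19, €28, €33, €37; poverty gap index (FGT₁) = 0.380334.
After the €11 transfer: below the line — €17, €18, €19, €30, €39, €44, €48; poverty gap index (FGT₁) = 0.237477.
Reduction = 0.380334 − 0.237477 = 0.1429.

0.1429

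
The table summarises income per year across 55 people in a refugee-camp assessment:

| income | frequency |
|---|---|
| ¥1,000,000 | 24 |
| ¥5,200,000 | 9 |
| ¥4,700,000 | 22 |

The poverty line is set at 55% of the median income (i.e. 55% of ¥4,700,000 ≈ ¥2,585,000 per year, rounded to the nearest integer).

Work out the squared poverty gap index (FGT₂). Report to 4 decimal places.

Below z: 24×¥1,000,000 (q = 24 of N = 55).
Relative gaps: (2585000−1000000)/2585000 = 0.6132 (×24).
Squared: 0.3760 (×24).
Sum = 9.022953; P₂ = 9.022953 / 55 = 0.1641.

0.1641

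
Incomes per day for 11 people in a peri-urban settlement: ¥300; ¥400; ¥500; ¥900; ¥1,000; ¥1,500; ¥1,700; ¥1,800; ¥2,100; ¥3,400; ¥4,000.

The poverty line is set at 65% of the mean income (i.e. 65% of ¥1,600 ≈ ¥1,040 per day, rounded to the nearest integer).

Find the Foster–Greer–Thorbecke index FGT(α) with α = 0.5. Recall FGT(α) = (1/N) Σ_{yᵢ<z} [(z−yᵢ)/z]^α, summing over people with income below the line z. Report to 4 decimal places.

0.2647

Below the line: ¥300, ¥400, ¥500, ¥900, ¥1,000 (q = 5 of N = 11).
Relative gaps: (1040−300)/1040 = 0.7115; (1040−400)/1040 = 0.6154; (1040−500)/1040 = 0.5192; (1040−900)/1040 = 0.1346; (1040−1000)/1040 = 0.0385.
Raised to α = 0.5: 0.84353; 0.78446; 0.72058; 0.36690; 0.19612.
Sum = 2.911584; FGT(0.5) = 2.911584 / 11 = 0.2647.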